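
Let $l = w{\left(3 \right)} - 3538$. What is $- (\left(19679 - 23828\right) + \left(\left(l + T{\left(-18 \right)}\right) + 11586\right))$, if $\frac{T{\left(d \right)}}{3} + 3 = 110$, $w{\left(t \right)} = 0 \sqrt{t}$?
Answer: $-4220$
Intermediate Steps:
$w{\left(t \right)} = 0$
$T{\left(d \right)} = 321$ ($T{\left(d \right)} = -9 + 3 \cdot 110 = -9 + 330 = 321$)
$l = -3538$ ($l = 0 - 3538 = -3538$)
$- (\left(19679 - 23828\right) + \left(\left(l + T{\left(-18 \right)}\right) + 11586\right)) = - (\left(19679 - 23828\right) + \left(\left(-3538 + 321\right) + 11586\right)) = - (\left(19679 - 23828\right) + \left(-3217 + 11586\right)) = - (-4149 + 8369) = \left(-1\right) 4220 = -4220$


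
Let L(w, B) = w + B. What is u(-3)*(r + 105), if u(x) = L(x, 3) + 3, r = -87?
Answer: 54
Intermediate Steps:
L(w, B) = B + w
u(x) = 6 + x (u(x) = (3 + x) + 3 = 6 + x)
u(-3)*(r + 105) = (6 - 3)*(-87 + 105) = 3*18 = 54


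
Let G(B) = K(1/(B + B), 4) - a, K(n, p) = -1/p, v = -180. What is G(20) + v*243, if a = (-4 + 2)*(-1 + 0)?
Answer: -174969/4 ≈ -43742.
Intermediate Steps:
a = 2 (a = -2*(-1) = 2)
G(B) = -9/4 (G(B) = -1/4 - 1*2 = -1*¼ - 2 = -¼ - 2 = -9/4)
G(20) + v*243 = -9/4 - 180*243 = -9/4 - 43740 = -174969/4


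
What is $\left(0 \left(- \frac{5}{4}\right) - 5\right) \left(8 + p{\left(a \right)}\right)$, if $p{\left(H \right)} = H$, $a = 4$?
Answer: $-60$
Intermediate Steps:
$\left(0 \left(- \frac{5}{4}\right) - 5\right) \left(8 + p{\left(a \right)}\right) = \left(0 \left(- \frac{5}{4}\right) - 5\right) \left(8 + 4\right) = \left(0 \left(\left(-5\right) \frac{1}{4}\right) - 5\right) 12 = \left(0 \left(- \frac{5}{4}\right) - 5\right) 12 = \left(0 - 5\right) 12 = \left(-5\right) 12 = -60$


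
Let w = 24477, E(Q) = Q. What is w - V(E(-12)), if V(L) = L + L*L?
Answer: 24345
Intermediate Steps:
V(L) = L + L²
w - V(E(-12)) = 24477 - (-12)*(1 - 12) = 24477 - (-12)*(-11) = 24477 - 1*132 = 24477 - 132 = 24345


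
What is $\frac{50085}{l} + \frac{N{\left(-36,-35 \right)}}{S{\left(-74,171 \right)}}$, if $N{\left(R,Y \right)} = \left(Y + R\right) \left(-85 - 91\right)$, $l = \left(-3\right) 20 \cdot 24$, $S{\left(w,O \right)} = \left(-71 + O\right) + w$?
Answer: $\frac{185467}{416} \approx 445.83$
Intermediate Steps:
$S{\left(w,O \right)} = -71 + O + w$
$l = -1440$ ($l = \left(-60\right) 24 = -1440$)
$N{\left(R,Y \right)} = - 176 R - 176 Y$ ($N{\left(R,Y \right)} = \left(R + Y\right) \left(-176\right) = - 176 R - 176 Y$)
$\frac{50085}{l} + \frac{N{\left(-36,-35 \right)}}{S{\left(-74,171 \right)}} = \frac{50085}{-1440} + \frac{\left(-176\right) \left(-36\right) - -6160}{-71 + 171 - 74} = 50085 \left(- \frac{1}{1440}\right) + \frac{6336 + 6160}{26} = - \frac{1113}{32} + 12496 \cdot \frac{1}{26} = - \frac{1113}{32} + \frac{6248}{13} = \frac{185467}{416}$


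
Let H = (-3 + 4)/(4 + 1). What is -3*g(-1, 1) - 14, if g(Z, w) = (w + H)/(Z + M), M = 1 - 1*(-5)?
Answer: -368/25 ≈ -14.720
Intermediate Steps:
H = ⅕ (H = 1/5 = 1*(⅕) = ⅕ ≈ 0.20000)
M = 6 (M = 1 + 5 = 6)
g(Z, w) = (⅕ + w)/(6 + Z) (g(Z, w) = (w + ⅕)/(Z + 6) = (⅕ + w)/(6 + Z))
-3*g(-1, 1) - 14 = -3*(⅕ + 1)/(6 - 1) - 14 = -3*6/(5*5) - 14 = -3*6/25 - 14 = -18/25 - 14 = -368/25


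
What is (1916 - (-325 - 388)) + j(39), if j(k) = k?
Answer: 2668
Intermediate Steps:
(1916 - (-325 - 388)) + j(39) = (1916 - (-325 - 388)) + 39 = (1916 - 1*(-713)) + 39 = (1916 + 713) + 39 = 2629 + 39 = 2668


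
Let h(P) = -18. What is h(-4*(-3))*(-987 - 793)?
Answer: 32040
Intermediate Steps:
h(-4*(-3))*(-987 - 793) = -18*(-987 - 793) = -18*(-1780) = 32040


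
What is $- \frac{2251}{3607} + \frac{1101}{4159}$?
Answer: $- \frac{5390602}{15001513} \approx -0.35934$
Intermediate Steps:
$- \frac{2251}{3607} + \frac{1101}{4159} = - \frac{5390602}{15001513}$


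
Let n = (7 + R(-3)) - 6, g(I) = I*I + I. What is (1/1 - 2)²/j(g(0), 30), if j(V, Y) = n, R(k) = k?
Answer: -½ ≈ -0.50000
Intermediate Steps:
g(I) = I + I² (g(I) = I² + I = I + I²)
n = -2 (n = (7 - 3) - 6 = 4 - 6 = -2)
j(V, Y) = -2
(1/1 - 2)²/j(g(0), 30) = (1/1 - 2)²/(-2) = (1 - 2)²*(-½) = (-1)²*(-½) = 1*(-½) = -½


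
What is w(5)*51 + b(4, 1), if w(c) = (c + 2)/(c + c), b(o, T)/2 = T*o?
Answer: 437/10 ≈ 43.700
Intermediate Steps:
b(o, T) = 2*T*o (b(o, T) = 2*(T*o) = 2*T*o)
w(c) = (2 + c)/(2*c) (w(c) = (2 + c)/((2*c)) = (2 + c)*(1/(2*c)) = (2 + c)/(2*c))
w(5)*51 + b(4, 1) = ((½)*(2 + 5)/5)*51 + 2*1*4 = ((½)*(⅕)*7)*51 + 8 = (7/10)*51 + 8 = 357/10 + 8 = 437/10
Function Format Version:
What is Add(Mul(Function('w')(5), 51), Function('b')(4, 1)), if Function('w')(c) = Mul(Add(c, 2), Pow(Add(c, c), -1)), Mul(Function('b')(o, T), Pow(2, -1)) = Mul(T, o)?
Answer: Rational(437, 10) ≈ 43.700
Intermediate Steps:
Function('b')(o, T) = Mul(2, T, o) (Function('b')(o, T) = Mul(2, Mul(T, o)) = Mul(2, T, o))
Function('w')(c) = Mul(Rational(1, 2), Pow(c, -1), Add(2, c)) (Function('w')(c) = Mul(Add(2, c), Pow(Mul(2, c), -1)) = Mul(Add(2, c), Mul(Rational(1, 2), Pow(c, -1))) = Mul(Rational(1, 2), Pow(c, -1), Add(2, c)))
Add(Mul(Function('w')(5), 51), Function('b')(4, 1)) = Add(Mul(Mul(Rational(1, 2), Pow(5, -1), Add(2, 5)), 51), Mul(2, 1, 4)) = Add(Mul(Mul(Rational(1, 2), Rational(1, 5), 7), 51), 8) = Add(Mul(Rational(7, 10), 51), 8) = Add(Rational(357, 10), 8) = Rational(437, 10)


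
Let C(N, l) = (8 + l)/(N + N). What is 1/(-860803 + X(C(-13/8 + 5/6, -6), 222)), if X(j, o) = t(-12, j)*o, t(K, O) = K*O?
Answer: -19/16291321 ≈ -1.1663e-6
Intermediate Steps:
C(N, l) = (8 + l)/(2*N) (C(N, l) = (8 + l)/((2*N)) = (8 + l)*(1/(2*N)) = (8 + l)/(2*N))
X(j, o) = -12*j*o (X(j, o) = (-12*j)*o = -12*j*o)
1/(-860803 + X(C(-13/8 + 5/6, -6), 222)) = 1/(-860803 - 12*(8 - 6)/(2*(-13/8 + 5/6))*222) = 1/(-860803 - 12*(½)*2/(-13*⅛ + 5*(⅙))*222) = 1/(-860803 - 12*(½)*2/(-13/8 + ⅚)*222) = 1/(-860803 - 12*(½)*2/(-19/24)*222) = 1/(-860803 - 12*(½)*(-24/19)*2*222) = 1/(-860803 - 12*(-24/19)*222) = 1/(-860803 + 63936/19) = 1/(-16291321/19) = -19/16291321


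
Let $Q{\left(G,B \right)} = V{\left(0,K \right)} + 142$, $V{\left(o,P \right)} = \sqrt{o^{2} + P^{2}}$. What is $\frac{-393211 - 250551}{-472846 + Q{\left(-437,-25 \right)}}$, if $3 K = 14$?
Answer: $\frac{965643}{709049} \approx 1.3619$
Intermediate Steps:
$K = \frac{14}{3}$ ($K = \frac{1}{3} \cdot 14 = \frac{14}{3} \approx 4.6667$)
$V{\left(o,P \right)} = \sqrt{P^{2} + o^{2}}$
$Q{\left(G,B \right)} = \frac{440}{3}$ ($Q{\left(G,B \right)} = \sqrt{\left(\frac{14}{3}\right)^{2} + 0^{2}} + 142 = \sqrt{\frac{196}{9} + 0} + 142 = \sqrt{\frac{196}{9}} + 142 = \frac{14}{3} + 142 = \frac{440}{3}$)
$\frac{-393211 - 250551}{-472846 + Q{\left(-437,-25 \right)}} = \frac{-393211 - 250551}{-472846 + \frac{440}{3}} = - \frac{643762}{- \frac{1418098}{3}} = \left(-643762\right) \left(- \frac{3}{1418098}\right) = \frac{965643}{709049}$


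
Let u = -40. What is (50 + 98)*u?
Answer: -5920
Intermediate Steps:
(50 + 98)*u = (50 + 98)*(-40) = 148*(-40) = -5920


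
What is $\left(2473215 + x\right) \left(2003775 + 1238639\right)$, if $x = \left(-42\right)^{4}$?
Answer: $18108593615154$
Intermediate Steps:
$x = 3111696$
$\left(2473215 + x\right) \left(2003775 + 1238639\right) = \left(2473215 + 3111696\right) \left(2003775 + 1238639\right) = 5584911 \cdot 3242414 = 18108593615154$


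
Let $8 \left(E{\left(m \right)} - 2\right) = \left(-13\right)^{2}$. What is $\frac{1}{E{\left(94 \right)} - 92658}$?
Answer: $- \frac{8}{741079} \approx -1.0795 \cdot 10^{-5}$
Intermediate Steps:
$E{\left(m \right)} = \frac{185}{8}$ ($E{\left(m \right)} = 2 + \frac{\left(-13\right)^{2}}{8} = 2 + \frac{1}{8} \cdot 169 = 2 + \frac{169}{8} = \frac{185}{8}$)
$\frac{1}{E{\left(94 \right)} - 92658} = \frac{1}{\frac{185}{8} - 92658} = \frac{1}{- \frac{741079}{8}} = - \frac{8}{741079}$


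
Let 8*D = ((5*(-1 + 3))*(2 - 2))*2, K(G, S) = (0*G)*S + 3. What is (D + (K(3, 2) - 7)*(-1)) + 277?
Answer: 281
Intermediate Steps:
K(G, S) = 3 (K(G, S) = 0*S + 3 = 0 + 3 = 3)
D = 0 (D = (((5*(-1 + 3))*(2 - 2))*2)/8 = (((5*2)*0)*2)/8 = ((10*0)*2)/8 = (0*2)/8 = (⅛)*0 = 0)
(D + (K(3, 2) - 7)*(-1)) + 277 = (0 + (3 - 7)*(-1)) + 277 = (0 - 4*(-1)) + 277 = (0 + 4) + 277 = 4 + 277 = 281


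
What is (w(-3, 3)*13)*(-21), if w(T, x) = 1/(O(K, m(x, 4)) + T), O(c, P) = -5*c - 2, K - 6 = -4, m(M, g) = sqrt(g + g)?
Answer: 91/5 ≈ 18.200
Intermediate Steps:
m(M, g) = sqrt(2)*sqrt(g) (m(M, g) = sqrt(2*g) = sqrt(2)*sqrt(g))
K = 2 (K = 6 - 4 = 2)
O(c, P) = -2 - 5*c
w(T, x) = 1/(-12 + T) (w(T, x) = 1/((-2 - 5*2) + T) = 1/((-2 - 10) + T) = 1/(-12 + T))
(w(-3, 3)*13)*(-21) = (13/(-12 - 3))*(-21) = (13/(-15))*(-21) = -1/15*13*(-21) = -13/15*(-21) = 91/5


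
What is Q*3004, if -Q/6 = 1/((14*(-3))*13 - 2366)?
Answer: 2253/364 ≈ 6.1896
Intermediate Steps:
Q = 3/1456 (Q = -6/((14*(-3))*13 - 2366) = -6/(-42*13 - 2366) = -6/(-546 - 2366) = -6/(-2912) = -6*(-1/2912) = 3/1456 ≈ 0.0020604)
Q*3004 = (3/1456)*3004 = 2253/364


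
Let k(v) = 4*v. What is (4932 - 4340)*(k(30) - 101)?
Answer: 11248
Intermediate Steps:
(4932 - 4340)*(k(30) - 101) = (4932 - 4340)*(4*30 - 101) = 592*(120 - 101) = 592*19 = 11248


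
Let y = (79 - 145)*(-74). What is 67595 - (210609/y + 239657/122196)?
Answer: 1679756073247/24866886 ≈ 67550.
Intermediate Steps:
y = 4884 (y = -66*(-74) = 4884)
67595 - (210609/y + 239657/122196) = 67595 - (210609/4884 + 239657/122196) = 67595 - (210609*(1/4884) + 239657*(1/122196)) = 67595 - (70203/1628 + 239657/122196) = 67595 - 1*1121085923/24866886 = 67595 - 1121085923/24866886 = 1679756073247/24866886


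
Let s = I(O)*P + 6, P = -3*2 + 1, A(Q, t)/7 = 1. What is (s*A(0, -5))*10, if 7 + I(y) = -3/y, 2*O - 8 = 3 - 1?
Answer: 3080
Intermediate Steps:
A(Q, t) = 7 (A(Q, t) = 7*1 = 7)
O = 5 (O = 4 + (3 - 1)/2 = 4 + (½)*2 = 4 + 1 = 5)
I(y) = -7 - 3/y
P = -5 (P = -6 + 1 = -5)
s = 44 (s = (-7 - 3/5)*(-5) + 6 = (-7 - 3*⅕)*(-5) + 6 = (-7 - ⅗)*(-5) + 6 = -38/5*(-5) + 6 = 38 + 6 = 44)
(s*A(0, -5))*10 = (44*7)*10 = 308*10 = 3080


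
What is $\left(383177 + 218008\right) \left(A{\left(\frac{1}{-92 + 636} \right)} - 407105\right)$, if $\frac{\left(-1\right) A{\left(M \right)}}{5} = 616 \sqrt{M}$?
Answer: $-244745419425 - \frac{231456225 \sqrt{34}}{17} \approx -2.4482 \cdot 10^{11}$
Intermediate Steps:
$A{\left(M \right)} = - 3080 \sqrt{M}$ ($A{\left(M \right)} = - 5 \cdot 616 \sqrt{M} = - 3080 \sqrt{M}$)
$\left(383177 + 218008\right) \left(A{\left(\frac{1}{-92 + 636} \right)} - 407105\right) = \left(383177 + 218008\right) \left(- 3080 \sqrt{\frac{1}{-92 + 636}} - 407105\right) = 601185 \left(- 3080 \sqrt{\frac{1}{544}} - 407105\right) = 601185 \left(- \frac{3080}{4 \sqrt{34}} - 407105\right) = 601185 \left(- 3080 \frac{\sqrt{34}}{136} - 407105\right) = 601185 \left(- \frac{385 \sqrt{34}}{17} - 407105\right) = 601185 \left(-407105 - \frac{385 \sqrt{34}}{17}\right) = -244745419425 - \frac{231456225 \sqrt{34}}{17}$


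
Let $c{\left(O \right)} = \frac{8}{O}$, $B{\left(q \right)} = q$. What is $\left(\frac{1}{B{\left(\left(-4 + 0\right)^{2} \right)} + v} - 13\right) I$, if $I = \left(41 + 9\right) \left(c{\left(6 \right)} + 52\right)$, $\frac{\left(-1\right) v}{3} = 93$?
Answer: $- \frac{9120000}{263} \approx -34677.0$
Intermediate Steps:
$v = -279$ ($v = \left(-3\right) 93 = -279$)
$I = \frac{8000}{3}$ ($I = \left(41 + 9\right) \left(\frac{8}{6} + 52\right) = 50 \left(8 \cdot \frac{1}{6} + 52\right) = 50 \left(\frac{4}{3} + 52\right) = 50 \cdot \frac{160}{3} = \frac{8000}{3} \approx 2666.7$)
$\left(\frac{1}{B{\left(\left(-4 + 0\right)^{2} \right)} + v} - 13\right) I = \left(\frac{1}{\left(-4 + 0\right)^{2} - 279} - 13\right) \frac{8000}{3} = \left(\frac{1}{\left(-4\right)^{2} - 279} - 13\right) \frac{8000}{3} = \left(\frac{1}{16 - 279} - 13\right) \frac{8000}{3} = \left(\frac{1}{-263} - 13\right) \frac{8000}{3} = \left(- \frac{1}{263} - 13\right) \frac{8000}{3} = \left(- \frac{3420}{263}\right) \frac{8000}{3} = - \frac{9120000}{263}$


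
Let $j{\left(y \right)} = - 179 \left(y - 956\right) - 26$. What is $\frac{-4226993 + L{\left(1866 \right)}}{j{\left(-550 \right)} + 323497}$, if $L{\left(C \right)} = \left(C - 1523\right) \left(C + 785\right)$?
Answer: $- \frac{663540}{118609} \approx -5.5943$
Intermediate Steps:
$j{\left(y \right)} = 171098 - 179 y$ ($j{\left(y \right)} = - 179 \left(-956 + y\right) - 26 = \left(171124 - 179 y\right) - 26 = 171098 - 179 y$)
$L{\left(C \right)} = \left(-1523 + C\right) \left(785 + C\right)$
$\frac{-4226993 + L{\left(1866 \right)}}{j{\left(-550 \right)} + 323497} = \frac{-4226993 - \left(2572663 - 3481956\right)}{\left(171098 - -98450\right) + 323497} = \frac{-4226993 - -909293}{\left(171098 + 98450\right) + 323497} = \frac{-4226993 + 909293}{269548 + 323497} = - \frac{3317700}{593045} = \left(-3317700\right) \frac{1}{593045} = - \frac{663540}{118609}$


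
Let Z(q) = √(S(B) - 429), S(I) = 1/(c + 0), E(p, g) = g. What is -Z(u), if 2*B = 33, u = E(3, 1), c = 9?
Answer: -2*I*√965/3 ≈ -20.71*I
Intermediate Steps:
u = 1
B = 33/2 (B = (½)*33 = 33/2 ≈ 16.500)
S(I) = ⅑ (S(I) = 1/(9 + 0) = 1/9 = ⅑)
Z(q) = 2*I*√965/3 (Z(q) = √(⅑ - 429) = √(-3860/9) = 2*I*√965/3)
-Z(u) = -2*I*√965/3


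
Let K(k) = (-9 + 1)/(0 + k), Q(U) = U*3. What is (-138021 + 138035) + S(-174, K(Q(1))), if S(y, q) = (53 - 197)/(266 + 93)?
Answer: 4882/359 ≈ 13.599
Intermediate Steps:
Q(U) = 3*U
K(k) = -8/k
S(y, q) = -144/359
(-138021 + 138035) + S(-174, K(Q(1))) = (-138021 + 138035) - 144/359 = 14 - 144/359 = 4882/359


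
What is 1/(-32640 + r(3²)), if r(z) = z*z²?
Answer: -1/31911 ≈ -3.1337e-5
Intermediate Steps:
r(z) = z³
1/(-32640 + r(3²)) = 1/(-32640 + (3²)³) = 1/(-32640 + 9³) = 1/(-32640 + 729) = 1/(-31911) = -1/31911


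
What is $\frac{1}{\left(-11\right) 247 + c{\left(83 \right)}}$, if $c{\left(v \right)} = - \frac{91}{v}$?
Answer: $- \frac{83}{225602} \approx -0.0003679$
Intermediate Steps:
$\frac{1}{\left(-11\right) 247 + c{\left(83 \right)}} = \frac{1}{\left(-11\right) 247 - \frac{91}{83}} = \frac{1}{-2717 - \frac{91}{83}} = \frac{1}{- \frac{225602}{83}} = - \frac{83}{225602}$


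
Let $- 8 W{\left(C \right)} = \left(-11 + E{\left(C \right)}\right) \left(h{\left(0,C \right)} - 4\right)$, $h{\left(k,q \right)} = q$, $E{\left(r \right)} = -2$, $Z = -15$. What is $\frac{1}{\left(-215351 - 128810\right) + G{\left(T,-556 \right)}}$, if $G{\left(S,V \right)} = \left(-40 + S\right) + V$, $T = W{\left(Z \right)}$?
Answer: $- \frac{8}{2758303} \approx -2.9003 \cdot 10^{-6}$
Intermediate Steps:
$W{\left(C \right)} = - \frac{13}{2} + \frac{13 C}{8}$ ($W{\left(C \right)} = - \frac{\left(-11 - 2\right) \left(C - 4\right)}{8} = - \frac{\left(-13\right) \left(-4 + C\right)}{8} = - \frac{52 - 13 C}{8} = - \frac{13}{2} + \frac{13 C}{8}$)
$T = - \frac{247}{8}$ ($T = - \frac{13}{2} + \frac{13}{8} \left(-15\right) = - \frac{13}{2} - \frac{195}{8} = - \frac{247}{8} \approx -30.875$)
$G{\left(S,V \right)} = -40 + S + V$
$\frac{1}{\left(-215351 - 128810\right) + G{\left(T,-556 \right)}} = \frac{1}{\left(-215351 - 128810\right) - \frac{5015}{8}} = \frac{1}{-344161 - \frac{5015}{8}} = \frac{1}{- \frac{2758303}{8}} = - \frac{8}{2758303}$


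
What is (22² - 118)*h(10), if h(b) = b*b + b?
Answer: 40260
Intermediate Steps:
h(b) = b + b² (h(b) = b² + b = b + b²)
(22² - 118)*h(10) = (22² - 118)*(10*(1 + 10)) = (484 - 118)*(10*11) = 366*110 = 40260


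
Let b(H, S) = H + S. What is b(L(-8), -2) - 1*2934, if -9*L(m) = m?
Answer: -26416/9 ≈ -2935.1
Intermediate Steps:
L(m) = -m/9
b(L(-8), -2) - 1*2934 = (-⅑*(-8) - 2) - 1*2934 = (8/9 - 2) - 2934 = -10/9 - 2934 = -26416/9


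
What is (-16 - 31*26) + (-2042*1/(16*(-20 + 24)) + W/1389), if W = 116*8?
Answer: -37924729/44448 ≈ -853.24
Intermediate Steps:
W = 928
(-16 - 31*26) + (-2042*1/(16*(-20 + 24)) + W/1389) = (-16 - 31*26) + (-2042*1/(16*(-20 + 24)) + 928/1389) = (-16 - 806) + (-2042/(16*4) + 928*(1/1389)) = -822 + (-2042/64 + 928/1389) = -822 + (-2042*1/64 + 928/1389) = -822 + (-1021/32 + 928/1389) = -822 - 1388473/44448 = -37924729/44448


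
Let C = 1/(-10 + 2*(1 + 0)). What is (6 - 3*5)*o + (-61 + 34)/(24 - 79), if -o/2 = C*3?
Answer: -1377/220 ≈ -6.2591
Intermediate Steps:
C = -1/8 (C = 1/(-10 + 2*1) = 1/(-10 + 2) = 1/(-8) = -1/8 ≈ -0.12500)
o = 3/4 (o = -(-1)*3/4 = -2*(-3/8) = 3/4 ≈ 0.75000)
(6 - 3*5)*o + (-61 + 34)/(24 - 79) = (6 - 3*5)*(3/4) + (-61 + 34)/(24 - 79) = (6 - 15)*(3/4) - 27/(-55) = -9*3/4 - 27*(-1/55) = -27/4 + 27/55 = -1377/220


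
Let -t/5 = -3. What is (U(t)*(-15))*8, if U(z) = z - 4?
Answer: -1320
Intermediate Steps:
t = 15 (t = -5*(-3) = 15)
U(z) = -4 + z
(U(t)*(-15))*8 = ((-4 + 15)*(-15))*8 = (11*(-15))*8 = -165*8 = -1320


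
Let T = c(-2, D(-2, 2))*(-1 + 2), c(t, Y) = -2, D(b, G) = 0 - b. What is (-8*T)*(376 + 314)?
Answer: 11040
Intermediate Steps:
D(b, G) = -b
T = -2 (T = -2*(-1 + 2) = -2*1 = -2)
(-8*T)*(376 + 314) = (-8*(-2))*(376 + 314) = 16*690 = 11040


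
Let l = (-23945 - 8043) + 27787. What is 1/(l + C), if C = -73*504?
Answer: -1/40993 ≈ -2.4394e-5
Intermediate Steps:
C = -36792
l = -4201 (l = -31988 + 27787 = -4201)
1/(l + C) = 1/(-4201 - 36792) = 1/(-40993) = -1/40993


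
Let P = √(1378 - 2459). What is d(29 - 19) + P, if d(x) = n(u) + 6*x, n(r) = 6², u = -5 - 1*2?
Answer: 96 + I*√1081 ≈ 96.0 + 32.879*I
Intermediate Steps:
u = -7 (u = -5 - 2 = -7)
n(r) = 36
P = I*√1081 (P = √(-1081) = I*√1081 ≈ 32.879*I)
d(x) = 36 + 6*x
d(29 - 19) + P = (36 + 6*(29 - 19)) + I*√1081 = (36 + 6*10) + I*√1081 = (36 + 60) + I*√1081 = 96 + I*√1081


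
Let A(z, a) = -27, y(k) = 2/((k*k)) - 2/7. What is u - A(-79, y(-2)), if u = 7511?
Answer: 7538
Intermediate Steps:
y(k) = -2/7 + 2/k² (y(k) = 2/(k²) - 2*⅐ = 2/k² - 2/7 = -2/7 + 2/k²)
u - A(-79, y(-2)) = 7511 - 1*(-27) = 7511 + 27 = 7538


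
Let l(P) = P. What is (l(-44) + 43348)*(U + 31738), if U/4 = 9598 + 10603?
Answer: 4873518768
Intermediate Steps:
U = 80804 (U = 4*(9598 + 10603) = 4*20201 = 80804)
(l(-44) + 43348)*(U + 31738) = (-44 + 43348)*(80804 + 31738) = 43304*112542 = 4873518768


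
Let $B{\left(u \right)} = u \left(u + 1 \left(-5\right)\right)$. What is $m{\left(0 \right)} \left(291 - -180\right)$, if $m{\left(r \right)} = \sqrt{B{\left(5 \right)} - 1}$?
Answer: $471 i \approx 471.0 i$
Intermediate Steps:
$B{\left(u \right)} = u \left(-5 + u\right)$ ($B{\left(u \right)} = u \left(u - 5\right) = u \left(-5 + u\right)$)
$m{\left(r \right)} = i$ ($m{\left(r \right)} = \sqrt{5 \left(-5 + 5\right) - 1} = \sqrt{5 \cdot 0 - 1} = \sqrt{0 - 1} = \sqrt{-1} = i$)
$m{\left(0 \right)} \left(291 - -180\right) = i \left(291 - -180\right) = i \left(291 + 180\right) = i 471 = 471 i$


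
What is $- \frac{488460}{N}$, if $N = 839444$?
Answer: $- \frac{122115}{209861} \approx -0.58189$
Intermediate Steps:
$- \frac{488460}{N} = - \frac{488460}{839444} = \left(-488460\right) \frac{1}{839444} = - \frac{122115}{209861}$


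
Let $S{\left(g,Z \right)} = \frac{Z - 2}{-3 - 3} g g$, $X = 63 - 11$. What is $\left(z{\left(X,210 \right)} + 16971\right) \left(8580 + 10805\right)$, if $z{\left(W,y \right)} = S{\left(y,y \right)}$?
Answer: $-29306805165$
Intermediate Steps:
$X = 52$ ($X = 63 - 11 = 52$)
$S{\left(g,Z \right)} = g^{2} \left(\frac{1}{3} - \frac{Z}{6}\right)$ ($S{\left(g,Z \right)} = \frac{-2 + Z}{-6} g g = \left(-2 + Z\right) \left(- \frac{1}{6}\right) g g = \left(\frac{1}{3} - \frac{Z}{6}\right) g g = g \left(\frac{1}{3} - \frac{Z}{6}\right) g = g^{2} \left(\frac{1}{3} - \frac{Z}{6}\right)$)
$z{\left(W,y \right)} = \frac{y^{2} \left(2 - y\right)}{6}$
$\left(z{\left(X,210 \right)} + 16971\right) \left(8580 + 10805\right) = \left(\frac{210^{2} \left(2 - 210\right)}{6} + 16971\right) \left(8580 + 10805\right) = \left(\frac{1}{6} \cdot 44100 \left(2 - 210\right) + 16971\right) 19385 = \left(\frac{1}{6} \cdot 44100 \left(-208\right) + 16971\right) 19385 = \left(-1528800 + 16971\right) 19385 = \left(-1511829\right) 19385 = -29306805165$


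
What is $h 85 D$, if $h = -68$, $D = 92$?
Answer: $-531760$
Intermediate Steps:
$h 85 D = \left(-68\right) 85 \cdot 92 = \left(-5780\right) 92 = -531760$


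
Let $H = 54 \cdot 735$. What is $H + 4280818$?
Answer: $4320508$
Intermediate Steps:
$H = 39690$
$H + 4280818 = 39690 + 4280818 = 4320508$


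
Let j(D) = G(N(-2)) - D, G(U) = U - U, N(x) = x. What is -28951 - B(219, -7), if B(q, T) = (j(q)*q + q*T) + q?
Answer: 20324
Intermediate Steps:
G(U) = 0
j(D) = -D (j(D) = 0 - D = -D)
B(q, T) = q - q² + T*q (B(q, T) = ((-q)*q + q*T) + q = (-q² + T*q) + q = q - q² + T*q)
-28951 - B(219, -7) = -28951 - 219*(1 - 7 - 1*219) = -28951 - 219*(1 - 7 - 219) = -28951 - 219*(-225) = -28951 - 1*(-49275) = -28951 + 49275 = 20324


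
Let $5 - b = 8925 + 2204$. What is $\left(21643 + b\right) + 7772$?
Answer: $18291$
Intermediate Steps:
$b = -11124$ ($b = 5 - \left(8925 + 2204\right) = 5 - 11129 = -11124$)
$\left(21643 + b\right) + 7772 = \left(21643 - 11124\right) + 7772 = 10519 + 7772 = 18291$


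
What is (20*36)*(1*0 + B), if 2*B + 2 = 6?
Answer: 1440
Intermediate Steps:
B = 2 (B = -1 + (½)*6 = -1 + 3 = 2)
(20*36)*(1*0 + B) = (20*36)*(1*0 + 2) = 720*(0 + 2) = 720*2 = 1440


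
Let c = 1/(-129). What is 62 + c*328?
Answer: 7670/129 ≈ 59.457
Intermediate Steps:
c = -1/129 ≈ -0.0077519
62 + c*328 = 62 - 1/129*328 = 62 - 328/129 = 7670/129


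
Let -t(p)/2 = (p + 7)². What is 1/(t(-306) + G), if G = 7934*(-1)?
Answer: -1/186736 ≈ -5.3552e-6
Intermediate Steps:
G = -7934
t(p) = -2*(7 + p)² (t(p) = -2*(p + 7)² = -2*(7 + p)²)
1/(t(-306) + G) = 1/(-2*(7 - 306)² - 7934) = 1/(-2*(-299)² - 7934) = 1/(-2*89401 - 7934) = 1/(-178802 - 7934) = 1/(-186736) = -1/186736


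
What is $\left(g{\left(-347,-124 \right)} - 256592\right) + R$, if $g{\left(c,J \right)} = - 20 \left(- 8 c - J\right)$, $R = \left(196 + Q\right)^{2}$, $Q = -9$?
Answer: $-279623$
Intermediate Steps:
$R = 34969$ ($R = \left(196 - 9\right)^{2} = 187^{2} = 34969$)
$g{\left(c,J \right)} = 20 J + 160 c$ ($g{\left(c,J \right)} = - 20 \left(- J - 8 c\right) = 20 J + 160 c$)
$\left(g{\left(-347,-124 \right)} - 256592\right) + R = \left(\left(20 \left(-124\right) + 160 \left(-347\right)\right) - 256592\right) + 34969 = \left(\left(-2480 - 55520\right) - 256592\right) + 34969 = \left(-58000 - 256592\right) + 34969 = -314592 + 34969 = -279623$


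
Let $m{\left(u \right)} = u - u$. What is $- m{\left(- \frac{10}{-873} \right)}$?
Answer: $0$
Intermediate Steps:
$m{\left(u \right)} = 0$
$- m{\left(- \frac{10}{-873} \right)} = \left(-1\right) 0 = 0$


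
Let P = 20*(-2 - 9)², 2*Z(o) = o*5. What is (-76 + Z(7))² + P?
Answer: 23369/4 ≈ 5842.3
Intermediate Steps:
Z(o) = 5*o/2 (Z(o) = (o*5)/2 = (5*o)/2 = 5*o/2)
P = 2420 (P = 20*(-11)² = 20*121 = 2420)
(-76 + Z(7))² + P = (-76 + (5/2)*7)² + 2420 = (-76 + 35/2)² + 2420 = (-117/2)² + 2420 = 13689/4 + 2420 = 23369/4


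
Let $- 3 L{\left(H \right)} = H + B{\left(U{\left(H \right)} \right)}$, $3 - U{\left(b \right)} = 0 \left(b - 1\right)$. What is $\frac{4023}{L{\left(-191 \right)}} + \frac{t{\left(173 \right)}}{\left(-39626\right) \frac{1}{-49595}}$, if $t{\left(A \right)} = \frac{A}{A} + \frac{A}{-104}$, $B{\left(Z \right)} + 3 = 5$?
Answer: $\frac{139859931}{2219056} \approx 63.027$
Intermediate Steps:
$U{\left(b \right)} = 3$ ($U{\left(b \right)} = 3 - 0 \left(b - 1\right) = 3 - 0 \left(-1 + b\right) = 3 - 0 = 3 + 0 = 3$)
$B{\left(Z \right)} = 2$ ($B{\left(Z \right)} = -3 + 5 = 2$)
$t{\left(A \right)} = 1 - \frac{A}{104}$ ($t{\left(A \right)} = 1 + A \left(- \frac{1}{104}\right) = 1 - \frac{A}{104}$)
$L{\left(H \right)} = - \frac{2}{3} - \frac{H}{3}$ ($L{\left(H \right)} = - \frac{H + 2}{3} = - \frac{2 + H}{3} = - \frac{2}{3} - \frac{H}{3}$)
$\frac{4023}{L{\left(-191 \right)}} + \frac{t{\left(173 \right)}}{\left(-39626\right) \frac{1}{-49595}} = \frac{4023}{- \frac{2}{3} - - \frac{191}{3}} + \frac{1 - \frac{173}{104}}{\left(-39626\right) \frac{1}{-49595}} = \frac{4023}{- \frac{2}{3} + \frac{191}{3}} + \frac{1 - \frac{173}{104}}{\left(-39626\right) \left(- \frac{1}{49595}\right)} = \frac{4023}{63} - \frac{69}{104 \cdot \frac{39626}{49595}} = 4023 \cdot \frac{1}{63} - \frac{263235}{317008} = \frac{447}{7} - \frac{263235}{317008} = \frac{139859931}{2219056}$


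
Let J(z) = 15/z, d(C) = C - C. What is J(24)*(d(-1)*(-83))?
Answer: 0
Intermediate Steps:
d(C) = 0
J(24)*(d(-1)*(-83)) = (15/24)*(0*(-83)) = (15*(1/24))*0 = (5/8)*0 = 0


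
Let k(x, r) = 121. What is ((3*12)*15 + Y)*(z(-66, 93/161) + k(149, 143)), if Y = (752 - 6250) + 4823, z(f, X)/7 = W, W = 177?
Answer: -183600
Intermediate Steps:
z(f, X) = 1239 (z(f, X) = 7*177 = 1239)
Y = -675 (Y = -5498 + 4823 = -675)
((3*12)*15 + Y)*(z(-66, 93/161) + k(149, 143)) = ((3*12)*15 - 675)*(1239 + 121) = (36*15 - 675)*1360 = (540 - 675)*1360 = -135*1360 = -183600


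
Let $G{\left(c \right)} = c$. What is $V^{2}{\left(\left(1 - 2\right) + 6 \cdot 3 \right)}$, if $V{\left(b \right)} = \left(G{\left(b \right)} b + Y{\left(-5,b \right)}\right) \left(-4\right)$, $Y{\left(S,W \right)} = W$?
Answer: $1498176$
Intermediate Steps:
$V{\left(b \right)} = - 4 b - 4 b^{2}$ ($V{\left(b \right)} = \left(b b + b\right) \left(-4\right) = \left(b^{2} + b\right) \left(-4\right) = \left(b + b^{2}\right) \left(-4\right) = - 4 b - 4 b^{2}$)
$V^{2}{\left(\left(1 - 2\right) + 6 \cdot 3 \right)} = \left(4 \left(\left(1 - 2\right) + 6 \cdot 3\right) \left(-1 - \left(\left(1 - 2\right) + 6 \cdot 3\right)\right)\right)^{2} = \left(4 \left(\left(1 - 2\right) + 18\right) \left(-1 - \left(\left(1 - 2\right) + 18\right)\right)\right)^{2} = \left(4 \left(-1 + 18\right) \left(-1 - \left(-1 + 18\right)\right)\right)^{2} = \left(4 \cdot 17 \left(-1 - 17\right)\right)^{2} = \left(4 \cdot 17 \left(-18\right)\right)^{2} = \left(-1224\right)^{2} = 1498176$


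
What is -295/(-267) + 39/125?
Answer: 47288/33375 ≈ 1.4169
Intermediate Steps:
-295/(-267) + 39/125 = -295*(-1/267) + 39*(1/125) = 295/267 + 39/125 = 47288/33375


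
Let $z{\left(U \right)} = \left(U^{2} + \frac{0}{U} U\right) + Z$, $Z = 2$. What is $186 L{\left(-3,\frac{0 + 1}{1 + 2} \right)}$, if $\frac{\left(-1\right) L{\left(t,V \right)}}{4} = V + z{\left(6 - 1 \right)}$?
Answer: $-20336$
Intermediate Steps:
$z{\left(U \right)} = 2 + U^{2}$ ($z{\left(U \right)} = \left(U^{2} + \frac{0}{U} U\right) + 2 = \left(U^{2} + 0 U\right) + 2 = \left(U^{2} + 0\right) + 2 = U^{2} + 2 = 2 + U^{2}$)
$L{\left(t,V \right)} = -108 - 4 V$ ($L{\left(t,V \right)} = - 4 \left(V + \left(2 + \left(6 - 1\right)^{2}\right)\right) = - 4 \left(V + \left(2 + 5^{2}\right)\right) = - 4 \left(V + \left(2 + 25\right)\right) = - 4 \left(V + 27\right) = - 4 \left(27 + V\right) = -108 - 4 V$)
$186 L{\left(-3,\frac{0 + 1}{1 + 2} \right)} = 186 \left(-108 - 4 \frac{0 + 1}{1 + 2}\right) = 186 \left(-108 - 4 \cdot 1 \cdot \frac{1}{3}\right) = 186 \left(-108 - \frac{4}{3}\right) = 186 \left(- \frac{328}{3}\right) = -20336$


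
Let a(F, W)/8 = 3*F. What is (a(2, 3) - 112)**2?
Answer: 4096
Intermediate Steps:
a(F, W) = 24*F (a(F, W) = 8*(3*F) = 24*F)
(a(2, 3) - 112)**2 = (24*2 - 112)**2 = (48 - 112)**2 = (-64)**2 = 4096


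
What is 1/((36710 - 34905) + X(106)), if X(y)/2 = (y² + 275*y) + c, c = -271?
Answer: 1/82035 ≈ 1.2190e-5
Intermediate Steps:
X(y) = -542 + 2*y² + 550*y (X(y) = 2*((y² + 275*y) - 271) = 2*(-271 + y² + 275*y) = -542 + 2*y² + 550*y)
1/((36710 - 34905) + X(106)) = 1/((36710 - 34905) + (-542 + 2*106² + 550*106)) = 1/(1805 + (-542 + 2*11236 + 58300)) = 1/(1805 + (-542 + 22472 + 58300)) = 1/(1805 + 80230) = 1/82035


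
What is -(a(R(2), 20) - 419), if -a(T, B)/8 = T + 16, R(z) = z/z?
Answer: 555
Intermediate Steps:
R(z) = 1
a(T, B) = -128 - 8*T (a(T, B) = -8*(T + 16) = -8*(16 + T) = -128 - 8*T)
-(a(R(2), 20) - 419) = -((-128 - 8*1) - 419) = -((-128 - 8) - 419) = -(-136 - 419) = -1*(-555) = 555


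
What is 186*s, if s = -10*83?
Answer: -154380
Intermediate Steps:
s = -830
186*s = 186*(-830) = -154380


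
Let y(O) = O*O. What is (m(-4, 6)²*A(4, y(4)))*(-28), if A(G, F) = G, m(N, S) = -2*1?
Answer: -448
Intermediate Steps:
m(N, S) = -2
y(O) = O²
(m(-4, 6)²*A(4, y(4)))*(-28) = ((-2)²*4)*(-28) = (4*4)*(-28) = 16*(-28) = -448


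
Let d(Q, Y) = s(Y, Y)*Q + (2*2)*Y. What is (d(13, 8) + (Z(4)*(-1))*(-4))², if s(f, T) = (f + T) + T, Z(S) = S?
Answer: 129600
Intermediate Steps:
s(f, T) = f + 2*T (s(f, T) = (T + f) + T = f + 2*T)
d(Q, Y) = 4*Y + 3*Q*Y (d(Q, Y) = (Y + 2*Y)*Q + (2*2)*Y = (3*Y)*Q + 4*Y = 3*Q*Y + 4*Y = 4*Y + 3*Q*Y)
(d(13, 8) + (Z(4)*(-1))*(-4))² = (8*(4 + 3*13) + (4*(-1))*(-4))² = (8*(4 + 39) - 4*(-4))² = (8*43 + 16)² = (344 + 16)² = 360² = 129600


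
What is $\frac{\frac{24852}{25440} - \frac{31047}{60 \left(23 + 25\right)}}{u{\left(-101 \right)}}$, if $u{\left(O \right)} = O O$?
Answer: $- \frac{498793}{519026880} \approx -0.00096102$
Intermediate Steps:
$u{\left(O \right)} = O^{2}$
$\frac{\frac{24852}{25440} - \frac{31047}{60 \left(23 + 25\right)}}{u{\left(-101 \right)}} = \frac{\frac{24852}{25440} - \frac{31047}{60 \left(23 + 25\right)}}{\left(-101\right)^{2}} = \frac{24852 \cdot \frac{1}{25440} - \frac{31047}{60 \cdot 48}}{10201} = \left(\frac{2071}{2120} - \frac{31047}{2880}\right) \frac{1}{10201} = \left(\frac{2071}{2120} - \frac{10349}{960}\right) \frac{1}{10201} = \left(- \frac{498793}{50880}\right) \frac{1}{10201} = - \frac{498793}{519026880}$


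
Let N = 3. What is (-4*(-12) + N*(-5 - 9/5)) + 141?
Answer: 843/5 ≈ 168.60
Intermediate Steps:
(-4*(-12) + N*(-5 - 9/5)) + 141 = (-4*(-12) + 3*(-5 - 9/5)) + 141 = (48 + 3*(-5 - 9*⅕)) + 141 = (48 + 3*(-5 - 9/5)) + 141 = (48 + 3*(-34/5)) + 141 = (48 - 102/5) + 141 = 138/5 + 141 = 843/5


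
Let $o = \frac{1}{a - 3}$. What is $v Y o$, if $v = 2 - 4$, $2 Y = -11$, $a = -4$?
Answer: $- \frac{11}{7} \approx -1.5714$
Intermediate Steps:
$Y = - \frac{11}{2}$ ($Y = \frac{1}{2} \left(-11\right) = - \frac{11}{2} \approx -5.5$)
$o = - \frac{1}{7}$ ($o = \frac{1}{-4 - 3} = \frac{1}{-7} = - \frac{1}{7} \approx -0.14286$)
$v = -2$ ($v = 2 - 4 = -2$)
$v Y o = \left(-2\right) \left(- \frac{11}{2}\right) \left(- \frac{1}{7}\right) = 11 \left(- \frac{1}{7}\right) = - \frac{11}{7}$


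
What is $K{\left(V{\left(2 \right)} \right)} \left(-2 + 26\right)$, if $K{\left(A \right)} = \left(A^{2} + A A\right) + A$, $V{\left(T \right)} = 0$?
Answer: $0$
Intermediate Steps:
$K{\left(A \right)} = A + 2 A^{2}$ ($K{\left(A \right)} = \left(A^{2} + A^{2}\right) + A = 2 A^{2} + A = A + 2 A^{2}$)
$K{\left(V{\left(2 \right)} \right)} \left(-2 + 26\right) = 0 \left(1 + 2 \cdot 0\right) \left(-2 + 26\right) = 0 \left(1 + 0\right) 24 = 0 \cdot 1 \cdot 24 = 0 \cdot 24 = 0$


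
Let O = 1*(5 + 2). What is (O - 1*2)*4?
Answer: 20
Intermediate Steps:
O = 7 (O = 1*7 = 7)
(O - 1*2)*4 = (7 - 1*2)*4 = (7 - 2)*4 = 5*4 = 20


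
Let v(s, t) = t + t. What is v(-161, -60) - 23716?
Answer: -23836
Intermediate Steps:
v(s, t) = 2*t
v(-161, -60) - 23716 = 2*(-60) - 23716 = -120 - 23716 = -23836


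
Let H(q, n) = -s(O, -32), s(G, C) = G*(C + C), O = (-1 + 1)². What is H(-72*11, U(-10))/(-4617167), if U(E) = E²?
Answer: 0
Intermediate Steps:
O = 0 (O = 0² = 0)
s(G, C) = 2*C*G (s(G, C) = G*(2*C) = 2*C*G)
H(q, n) = 0 (H(q, n) = -2*(-32)*0 = -1*0 = 0)
H(-72*11, U(-10))/(-4617167) = 0/(-4617167) = 0*(-1/4617167) = 0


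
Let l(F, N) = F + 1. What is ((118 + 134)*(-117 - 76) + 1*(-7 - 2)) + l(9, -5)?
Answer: -48635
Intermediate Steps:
l(F, N) = 1 + F
((118 + 134)*(-117 - 76) + 1*(-7 - 2)) + l(9, -5) = ((118 + 134)*(-117 - 76) + 1*(-7 - 2)) + (1 + 9) = (252*(-193) + 1*(-9)) + 10 = (-48636 - 9) + 10 = -48645 + 10 = -48635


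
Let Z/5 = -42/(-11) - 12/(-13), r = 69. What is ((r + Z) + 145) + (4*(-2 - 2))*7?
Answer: 17976/143 ≈ 125.71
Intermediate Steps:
Z = 3390/143 (Z = 5*(-42/(-11) - 12/(-13)) = 5*(-42*(-1/11) - 12*(-1/13)) = 5*(42/11 + 12/13) = 5*(678/143) = 3390/143 ≈ 23.706)
((r + Z) + 145) + (4*(-2 - 2))*7 = ((69 + 3390/143) + 145) + (4*(-2 - 2))*7 = (13257/143 + 145) + (4*(-4))*7 = 33992/143 - 16*7 = 33992/143 - 112 = 17976/143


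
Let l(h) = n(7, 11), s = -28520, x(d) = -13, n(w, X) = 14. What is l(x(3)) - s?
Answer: 28534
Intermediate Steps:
l(h) = 14
l(x(3)) - s = 14 - 1*(-28520) = 14 + 28520 = 28534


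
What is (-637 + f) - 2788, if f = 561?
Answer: -2864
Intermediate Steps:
(-637 + f) - 2788 = (-637 + 561) - 2788 = -76 - 2788 = -2864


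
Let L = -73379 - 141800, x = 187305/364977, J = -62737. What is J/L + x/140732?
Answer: 1074153335460821/3684147308695452 ≈ 0.29156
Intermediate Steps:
x = 62435/121659 (x = 187305*(1/364977) = 62435/121659 ≈ 0.51320)
L = -215179
J/L + x/140732 = -62737/(-215179) + (62435/121659)/140732 = -62737*(-1/215179) + (62435/121659)*(1/140732) = 62737/215179 + 62435/17121314388 = 1074153335460821/3684147308695452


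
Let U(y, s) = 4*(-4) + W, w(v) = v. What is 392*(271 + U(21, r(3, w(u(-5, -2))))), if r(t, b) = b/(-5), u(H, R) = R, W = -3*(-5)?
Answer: 105840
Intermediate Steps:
W = 15
r(t, b) = -b/5 (r(t, b) = b*(-1/5) = -b/5)
U(y, s) = -1 (U(y, s) = 4*(-4) + 15 = -16 + 15 = -1)
392*(271 + U(21, r(3, w(u(-5, -2))))) = 392*(271 - 1) = 392*270 = 105840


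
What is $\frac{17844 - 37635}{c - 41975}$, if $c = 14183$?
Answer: $\frac{2199}{3088} \approx 0.71211$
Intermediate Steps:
$\frac{17844 - 37635}{c - 41975} = \frac{17844 - 37635}{14183 - 41975} = - \frac{19791}{-27792} = \left(-19791\right) \left(- \frac{1}{27792}\right) = \frac{2199}{3088}$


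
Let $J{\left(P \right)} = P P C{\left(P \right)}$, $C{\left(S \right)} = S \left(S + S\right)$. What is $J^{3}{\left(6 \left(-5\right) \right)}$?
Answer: $4251528000000000000$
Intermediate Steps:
$C{\left(S \right)} = 2 S^{2}$ ($C{\left(S \right)} = S 2 S = 2 S^{2}$)
$J{\left(P \right)} = 2 P^{4}$ ($J{\left(P \right)} = P P 2 P^{2} = P^{2} \cdot 2 P^{2} = 2 P^{4}$)
$J^{3}{\left(6 \left(-5\right) \right)} = \left(2 \left(6 \left(-5\right)\right)^{4}\right)^{3} = \left(2 \left(-30\right)^{4}\right)^{3} = \left(2 \cdot 810000\right)^{3} = 1620000^{3} = 4251528000000000000$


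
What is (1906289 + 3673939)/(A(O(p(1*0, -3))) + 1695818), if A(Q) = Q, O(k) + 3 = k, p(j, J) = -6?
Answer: 5580228/1695809 ≈ 3.2906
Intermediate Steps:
O(k) = -3 + k
(1906289 + 3673939)/(A(O(p(1*0, -3))) + 1695818) = (1906289 + 3673939)/((-3 - 6) + 1695818) = 5580228/(-9 + 1695818) = 5580228/1695809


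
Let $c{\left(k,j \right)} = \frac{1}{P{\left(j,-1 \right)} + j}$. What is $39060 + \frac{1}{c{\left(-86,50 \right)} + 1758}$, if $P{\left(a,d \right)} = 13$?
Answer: $\frac{4326090363}{110755} \approx 39060.0$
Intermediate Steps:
$c{\left(k,j \right)} = \frac{1}{13 + j}$
$39060 + \frac{1}{c{\left(-86,50 \right)} + 1758} = 39060 + \frac{1}{\frac{1}{13 + 50} + 1758} = 39060 + \frac{1}{\frac{1}{63} + 1758} = 39060 + \frac{1}{\frac{110755}{63}} = 39060 + \frac{63}{110755} = \frac{4326090363}{110755}$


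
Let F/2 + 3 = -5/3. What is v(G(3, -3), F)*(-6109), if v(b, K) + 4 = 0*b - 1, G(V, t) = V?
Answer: 30545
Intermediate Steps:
F = -28/3 (F = -6 + 2*(-5/3) = -6 - 10/3 = -28/3 ≈ -9.3333)
v(b, K) = -5 (v(b, K) = -4 + (0*b - 1) = -4 + (0 - 1) = -4 - 1 = -5)
v(G(3, -3), F)*(-6109) = -5*(-6109) = 30545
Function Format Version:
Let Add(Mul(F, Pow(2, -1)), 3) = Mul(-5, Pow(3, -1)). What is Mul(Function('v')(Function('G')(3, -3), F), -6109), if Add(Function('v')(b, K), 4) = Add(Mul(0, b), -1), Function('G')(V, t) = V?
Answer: 30545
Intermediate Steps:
F = Rational(-28, 3) (F = Add(-6, Mul(2, Mul(-5, Pow(3, -1)))) = Add(-6, Mul(2, Mul(-5, Rational(1, 3)))) = Add(-6, Mul(2, Rational(-5, 3))) = Add(-6, Rational(-10, 3)) = Rational(-28, 3) ≈ -9.3333)
Function('v')(b, K) = -5 (Function('v')(b, K) = Add(-4, Add(Mul(0, b), -1)) = Add(-4, Add(0, -1)) = Add(-4, -1) = -5)
Mul(Function('v')(Function('G')(3, -3), F), -6109) = Mul(-5, -6109) = 30545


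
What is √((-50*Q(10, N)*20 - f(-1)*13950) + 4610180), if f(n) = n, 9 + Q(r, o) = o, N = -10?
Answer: √4643130 ≈ 2154.8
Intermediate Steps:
Q(r, o) = -9 + o
√((-50*Q(10, N)*20 - f(-1)*13950) + 4610180) = √((-50*(-9 - 10)*20 - (-1)*13950) + 4610180) = √((-50*(-19)*20 - 1*(-13950)) + 4610180) = √((950*20 + 13950) + 4610180) = √((19000 + 13950) + 4610180) = √(32950 + 4610180) = √4643130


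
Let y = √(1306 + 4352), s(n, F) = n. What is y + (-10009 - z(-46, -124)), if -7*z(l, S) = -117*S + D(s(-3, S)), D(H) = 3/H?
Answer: -55556/7 + √5658 ≈ -7861.4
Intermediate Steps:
z(l, S) = ⅐ + 117*S/7 (z(l, S) = -(-117*S + 3/(-3))/7 = -(-117*S + 3*(-⅓))/7 = -(-117*S - 1)/7 = -(-1 - 117*S)/7 = ⅐ + 117*S/7)
y = √5658 ≈ 75.220
y + (-10009 - z(-46, -124)) = √5658 + (-10009 - (⅐ + (117/7)*(-124))) = √5658 + (-10009 - (⅐ - 14508/7)) = √5658 + (-10009 - 1*(-14507/7)) = √5658 + (-10009 + 14507/7) = √5658 - 55556/7 = -55556/7 + √5658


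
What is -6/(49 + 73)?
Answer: -3/61 ≈ -0.049180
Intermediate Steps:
-6/(49 + 73) = -6/122 = (1/122)*(-6) = -3/61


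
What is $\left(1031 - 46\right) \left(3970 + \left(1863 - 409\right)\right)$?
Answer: $5342640$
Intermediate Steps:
$\left(1031 - 46\right) \left(3970 + \left(1863 - 409\right)\right) = 985 \left(3970 + \left(1863 - 409\right)\right) = 985 \left(3970 + 1454\right) = 985 \cdot 5424 = 5342640$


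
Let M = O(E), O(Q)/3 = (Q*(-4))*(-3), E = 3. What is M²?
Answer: 11664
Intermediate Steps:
O(Q) = 36*Q (O(Q) = 3*((Q*(-4))*(-3)) = 3*(-4*Q*(-3)) = 3*(12*Q) = 36*Q)
M = 108 (M = 36*3 = 108)
M² = 108² = 11664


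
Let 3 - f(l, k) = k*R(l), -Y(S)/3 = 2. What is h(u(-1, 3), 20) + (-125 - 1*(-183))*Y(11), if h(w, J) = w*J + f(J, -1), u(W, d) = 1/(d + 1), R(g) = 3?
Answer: -337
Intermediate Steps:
Y(S) = -6 (Y(S) = -3*2 = -6)
u(W, d) = 1/(1 + d)
f(l, k) = 3 - 3*k (f(l, k) = 3 - k*3 = 3 - 3*k)
h(w, J) = 6 + J*w (h(w, J) = w*J + (3 - 3*(-1)) = J*w + (3 + 3) = J*w + 6 = 6 + J*w)
h(u(-1, 3), 20) + (-125 - 1*(-183))*Y(11) = (6 + 20/(1 + 3)) + (-125 - 1*(-183))*(-6) = (6 + 20/4) + (-125 + 183)*(-6) = (6 + 20*(¼)) + 58*(-6) = (6 + 5) - 348 = 11 - 348 = -337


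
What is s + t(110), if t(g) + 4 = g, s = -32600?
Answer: -32494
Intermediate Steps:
t(g) = -4 + g
s + t(110) = -32600 + (-4 + 110) = -32600 + 106 = -32494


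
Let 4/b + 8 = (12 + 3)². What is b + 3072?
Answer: 666628/217 ≈ 3072.0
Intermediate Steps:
b = 4/217 (b = 4/(-8 + (12 + 3)²) = 4/(-8 + 15²) = 4/(-8 + 225) = 4/217 ≈ 0.018433)
b + 3072 = 4/217 + 3072 = 666628/217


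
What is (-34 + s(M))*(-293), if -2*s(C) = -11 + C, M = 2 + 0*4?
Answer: 17287/2 ≈ 8643.5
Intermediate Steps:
M = 2 (M = 2 + 0 = 2)
s(C) = 11/2 - C/2 (s(C) = -(-11 + C)/2 = 11/2 - C/2)
(-34 + s(M))*(-293) = (-34 + (11/2 - ½*2))*(-293) = (-34 + (11/2 - 1))*(-293) = (-34 + 9/2)*(-293) = -59/2*(-293) = 17287/2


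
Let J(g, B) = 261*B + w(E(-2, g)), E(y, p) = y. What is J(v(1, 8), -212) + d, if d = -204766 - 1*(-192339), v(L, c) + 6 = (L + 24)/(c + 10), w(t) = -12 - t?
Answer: -67769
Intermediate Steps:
v(L, c) = -6 + (24 + L)/(10 + c) (v(L, c) = -6 + (L + 24)/(c + 10) = -6 + (24 + L)/(10 + c))
J(g, B) = -10 + 261*B (J(g, B) = 261*B + (-12 - 1*(-2)) = 261*B + (-12 + 2) = 261*B - 10 = -10 + 261*B)
d = -12427 (d = -204766 + 192339 = -12427)
J(v(1, 8), -212) + d = (-10 + 261*(-212)) - 12427 = (-10 - 55332) - 12427 = -55342 - 12427 = -67769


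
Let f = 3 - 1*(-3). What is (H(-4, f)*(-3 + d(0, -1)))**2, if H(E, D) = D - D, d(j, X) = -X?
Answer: 0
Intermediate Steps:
f = 6 (f = 3 + 3 = 6)
H(E, D) = 0
(H(-4, f)*(-3 + d(0, -1)))**2 = (0*(-3 - 1*(-1)))**2 = (0*(-3 + 1))**2 = (0*(-2))**2 = 0**2 = 0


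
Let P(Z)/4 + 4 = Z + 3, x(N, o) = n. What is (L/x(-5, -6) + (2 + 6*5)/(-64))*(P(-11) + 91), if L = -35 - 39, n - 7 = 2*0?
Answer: -6665/14 ≈ -476.07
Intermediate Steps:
n = 7 (n = 7 + 2*0 = 7 + 0 = 7)
x(N, o) = 7
L = -74
P(Z) = -4 + 4*Z (P(Z) = -16 + 4*(Z + 3) = -16 + 4*(3 + Z) = -16 + (12 + 4*Z) = -4 + 4*Z)
(L/x(-5, -6) + (2 + 6*5)/(-64))*(P(-11) + 91) = (-74/7 + (2 + 6*5)/(-64))*((-4 + 4*(-11)) + 91) = (-74*⅐ + (2 + 30)*(-1/64))*((-4 - 44) + 91) = (-74/7 + 32*(-1/64))*(-48 + 91) = (-74/7 - ½)*43 = -155/14*43 = -6665/14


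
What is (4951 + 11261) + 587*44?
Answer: 42040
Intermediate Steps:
(4951 + 11261) + 587*44 = 16212 + 25828 = 42040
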